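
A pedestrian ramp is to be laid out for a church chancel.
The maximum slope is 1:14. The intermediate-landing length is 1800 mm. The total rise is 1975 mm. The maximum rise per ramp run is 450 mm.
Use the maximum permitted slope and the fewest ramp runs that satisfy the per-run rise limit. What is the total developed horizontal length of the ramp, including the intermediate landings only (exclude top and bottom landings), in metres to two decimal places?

34.85 m

1975 / 450 = 4.389 → round up to 5 ramp runs. That means 4 intermediate landings.
Horizontal run for 1975 mm of rise at 1:14 is 1975 × 14 = 27650 mm.
Intermediate landings: 4 × 1800 = 7200 mm.
Total developed length = 27650 + 7200 = 34850 mm.
= 34.85 m.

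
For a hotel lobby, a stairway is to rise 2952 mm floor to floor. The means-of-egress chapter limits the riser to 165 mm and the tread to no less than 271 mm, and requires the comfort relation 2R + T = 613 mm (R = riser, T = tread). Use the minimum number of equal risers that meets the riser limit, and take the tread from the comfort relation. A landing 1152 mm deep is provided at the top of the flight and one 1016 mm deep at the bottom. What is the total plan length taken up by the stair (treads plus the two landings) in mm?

7013 mm

2952 / 165 = 17.891 → round up to 18 risers.
R = 2952 ÷ 18 = 164 mm.
From 2R + T = 613: T = 613 − 328 = 285 mm.
18 risers give 17 treads; going = 17 × 285 = 4845 mm.
Enclosure = 4845 + 1152 + 1016 = 7013 mm.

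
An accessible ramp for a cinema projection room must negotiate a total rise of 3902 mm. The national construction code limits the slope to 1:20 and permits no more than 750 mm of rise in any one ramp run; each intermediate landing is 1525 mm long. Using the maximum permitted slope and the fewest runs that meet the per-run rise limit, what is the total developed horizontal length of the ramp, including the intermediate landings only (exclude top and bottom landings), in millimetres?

85665 mm

⌈3902/750⌉ = 6 ramp runs. That means 5 intermediate landings.
Ramp run (horizontal) at 1:20: 3902 × 20 = 78040 mm.
5 intermediate landings contribute 5 × 1525 = 7625 mm.
Total developed length = 78040 + 7625 = 85665 mm.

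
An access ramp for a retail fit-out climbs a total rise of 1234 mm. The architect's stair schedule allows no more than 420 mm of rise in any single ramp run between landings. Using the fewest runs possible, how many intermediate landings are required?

2 intermediate landings

1234 / 420 = 2.938 → round up to 3 ramp runs.
3 runs are separated by 2 intermediate landings.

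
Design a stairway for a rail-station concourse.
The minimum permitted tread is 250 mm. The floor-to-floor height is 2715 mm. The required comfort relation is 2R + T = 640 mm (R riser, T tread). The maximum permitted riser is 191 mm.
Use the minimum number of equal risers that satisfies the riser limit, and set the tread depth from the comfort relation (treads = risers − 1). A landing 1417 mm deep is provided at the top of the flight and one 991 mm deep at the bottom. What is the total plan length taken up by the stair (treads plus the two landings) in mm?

2715 / 191 = 14.21, so 15 risers are needed.
Each riser is 2715/15 = 181 mm (≤ 191 mm).
From 2R + T = 640: T = 640 − 362 = 278 mm.
Going = (15 − 1) × 278 = 3892 mm.
Add landings: 3892 + 1417 + 991 = 6300 mm.

6300 mm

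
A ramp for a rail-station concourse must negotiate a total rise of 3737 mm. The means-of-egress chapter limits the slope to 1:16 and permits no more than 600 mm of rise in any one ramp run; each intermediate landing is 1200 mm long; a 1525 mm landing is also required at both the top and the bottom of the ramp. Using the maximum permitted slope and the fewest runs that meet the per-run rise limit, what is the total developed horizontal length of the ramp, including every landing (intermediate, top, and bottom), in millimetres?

70042 mm

At most 600 each: 3737/600 = 6.23, giving 7 ramp runs. That means 6 intermediate landings.
Ramp run (horizontal) at 1:16: 3737 × 16 = 59792 mm.
Intermediate landings: 6 × 1200 = 7200 mm.
Top and bottom landings: 2 × 1525 = 3050 mm.
Total = 59792 + 7200 + 3050 = 70042 mm.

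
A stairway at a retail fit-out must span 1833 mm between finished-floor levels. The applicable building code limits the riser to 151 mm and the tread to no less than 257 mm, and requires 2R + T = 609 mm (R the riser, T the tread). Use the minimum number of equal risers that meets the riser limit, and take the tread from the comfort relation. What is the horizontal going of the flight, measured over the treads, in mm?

3924 mm

1833 / 151 = 12.139 → round up to 13 risers.
Riser R = 1833 / 13 = 141 mm, within the 151 mm limit.
T = 609 − 2·141 = 327 mm, which satisfies the 257 mm minimum.
Treads = 13 − 1 = 12; going = 12 × 327 = 3924 mm.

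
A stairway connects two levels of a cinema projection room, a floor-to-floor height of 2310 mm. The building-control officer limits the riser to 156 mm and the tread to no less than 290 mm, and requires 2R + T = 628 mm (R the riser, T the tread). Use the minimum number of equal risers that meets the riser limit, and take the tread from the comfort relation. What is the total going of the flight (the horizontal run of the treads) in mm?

At most 156 each: 2310/156 = 14.81, giving 15 risers.
Riser R = 2310 / 15 = 154 mm, within the 156 mm limit.
T = 628 − 2·154 = 320 mm, which satisfies the 290 mm minimum.
15 risers give 14 treads; going = 14 × 320 = 4480 mm.

4480 mm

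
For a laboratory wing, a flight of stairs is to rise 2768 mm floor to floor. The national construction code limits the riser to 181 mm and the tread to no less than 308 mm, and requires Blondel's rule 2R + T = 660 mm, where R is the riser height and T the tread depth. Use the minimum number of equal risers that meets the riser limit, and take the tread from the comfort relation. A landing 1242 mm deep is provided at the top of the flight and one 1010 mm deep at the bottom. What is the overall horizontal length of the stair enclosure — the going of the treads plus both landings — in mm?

At most 181 each: 2768/181 = 15.29, giving 16 risers.
Riser R = 2768 / 16 = 173 mm, within the 181 mm limit.
T = 660 − 2·173 = 314 mm, which satisfies the 308 mm minimum.
16 risers give 15 treads; going = 15 × 314 = 4710 mm.
Enclosure = 4710 + 1242 + 1010 = 6962 mm.

6962 mm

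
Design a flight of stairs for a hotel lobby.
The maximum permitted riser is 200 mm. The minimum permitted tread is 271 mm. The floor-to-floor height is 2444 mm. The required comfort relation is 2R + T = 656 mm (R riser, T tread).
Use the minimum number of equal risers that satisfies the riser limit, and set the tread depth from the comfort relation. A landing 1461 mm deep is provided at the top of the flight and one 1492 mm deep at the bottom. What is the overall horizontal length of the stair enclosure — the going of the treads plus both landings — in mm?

2444 / 200 = 12.220 → round up to 13 risers.
Riser R = 2444 / 13 = 188 mm, within the 200 mm limit.
T = 656 − 2·188 = 280 mm, which satisfies the 271 mm minimum.
Going = (13 − 1) × 280 = 3360 mm.
Enclosure = 3360 + 1461 + 1492 = 6313 mm.

6313 mm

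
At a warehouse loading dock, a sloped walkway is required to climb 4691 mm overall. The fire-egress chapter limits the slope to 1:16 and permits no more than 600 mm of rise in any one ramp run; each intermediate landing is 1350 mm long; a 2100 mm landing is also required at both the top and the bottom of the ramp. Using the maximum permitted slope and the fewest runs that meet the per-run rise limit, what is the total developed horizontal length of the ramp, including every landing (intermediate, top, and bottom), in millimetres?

88706 mm

At most 600 each: 4691/600 = 7.82, giving 8 ramp runs. That means 7 intermediate landings.
Horizontal run for 4691 mm of rise at 1:16 is 4691 × 16 = 75056 mm.
Intermediate landings: 7 × 1350 = 9450 mm.
Top and bottom landings: 2 × 2100 = 4200 mm.
Total = 75056 + 9450 + 4200 = 88706 mm.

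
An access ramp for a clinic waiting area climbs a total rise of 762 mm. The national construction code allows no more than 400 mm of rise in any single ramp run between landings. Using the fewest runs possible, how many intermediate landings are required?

1 intermediate landings

762 / 400 = 1.905 → round up to 2 ramp runs.
2 runs are separated by 1 intermediate landings.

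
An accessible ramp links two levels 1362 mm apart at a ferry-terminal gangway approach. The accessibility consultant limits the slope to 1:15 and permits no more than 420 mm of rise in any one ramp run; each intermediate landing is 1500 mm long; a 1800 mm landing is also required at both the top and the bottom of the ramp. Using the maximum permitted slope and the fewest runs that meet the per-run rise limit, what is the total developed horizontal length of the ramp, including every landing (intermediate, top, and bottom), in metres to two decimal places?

28.53 m

At most 420 each: 1362/420 = 3.24, giving 4 ramp runs. That means 3 intermediate landings.
Horizontal run for 1362 mm of rise at 1:15 is 1362 × 15 = 20430 mm.
Intermediate landings: 3 × 1500 = 4500 mm.
Top and bottom landings: 2 × 1800 = 3600 mm.
Total = 20430 + 4500 + 3600 = 28530 mm.
= 28.53 m.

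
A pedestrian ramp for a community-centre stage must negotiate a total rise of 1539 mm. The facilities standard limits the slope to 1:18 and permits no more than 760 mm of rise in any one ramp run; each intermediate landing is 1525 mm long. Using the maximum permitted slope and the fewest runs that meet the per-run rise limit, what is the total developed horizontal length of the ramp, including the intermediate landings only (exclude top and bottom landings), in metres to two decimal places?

1539 / 760 = 2.025 → round up to 3 ramp runs. That means 2 intermediate landings.
Horizontal run for 1539 mm of rise at 1:18 is 1539 × 18 = 27702 mm.
Intermediate landings: 2 × 1525 = 3050 mm.
Total developed length = 27702 + 3050 = 30752 mm.
= 30.75 m.

30.75 m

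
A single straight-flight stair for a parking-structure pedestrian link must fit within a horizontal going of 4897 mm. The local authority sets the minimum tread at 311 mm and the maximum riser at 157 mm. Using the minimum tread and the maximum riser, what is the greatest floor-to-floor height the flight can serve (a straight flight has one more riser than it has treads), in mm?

2512 mm

4897 / 311 = 15.75, so 15 treads fit.
Risers = treads + 1 = 16.
Maximum height = 16 × 157 = 2512 mm.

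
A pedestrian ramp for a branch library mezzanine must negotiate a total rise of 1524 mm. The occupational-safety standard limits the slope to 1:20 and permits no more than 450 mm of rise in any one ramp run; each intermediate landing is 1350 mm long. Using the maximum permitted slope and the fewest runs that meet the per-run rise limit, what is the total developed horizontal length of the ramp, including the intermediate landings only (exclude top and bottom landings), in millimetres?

⌈1524/450⌉ = 4 ramp runs. That means 3 intermediate landings.
Ramp run (horizontal) at 1:20: 1524 × 20 = 30480 mm.
3 intermediate landings contribute 3 × 1350 = 4050 mm.
Total developed length = 30480 + 4050 = 34530 mm.

34530 mm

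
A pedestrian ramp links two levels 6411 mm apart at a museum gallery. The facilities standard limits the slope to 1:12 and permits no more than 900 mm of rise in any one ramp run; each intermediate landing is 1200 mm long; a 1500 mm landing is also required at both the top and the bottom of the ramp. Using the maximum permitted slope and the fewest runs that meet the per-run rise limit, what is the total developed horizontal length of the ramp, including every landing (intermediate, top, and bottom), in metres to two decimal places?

88.33 m

⌈6411/900⌉ = 8 ramp runs. That means 7 intermediate landings.
Ramp run (horizontal) at 1:12: 6411 × 12 = 76932 mm.
Intermediate landings: 7 × 1200 = 8400 mm.
Top and bottom landings: 2 × 1500 = 3000 mm.
Total = 76932 + 8400 + 3000 = 88332 mm.
= 88.33 m.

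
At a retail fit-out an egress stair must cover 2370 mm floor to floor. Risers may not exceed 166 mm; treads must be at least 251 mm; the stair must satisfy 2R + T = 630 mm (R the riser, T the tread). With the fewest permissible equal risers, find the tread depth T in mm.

2370 / 166 = 14.277 → round up to 15 risers.
Riser R = 2370 / 15 = 158 mm, within the 166 mm limit.
Tread T = 630 − 2 × 158 = 314 mm (≥ 251 mm).

314 mm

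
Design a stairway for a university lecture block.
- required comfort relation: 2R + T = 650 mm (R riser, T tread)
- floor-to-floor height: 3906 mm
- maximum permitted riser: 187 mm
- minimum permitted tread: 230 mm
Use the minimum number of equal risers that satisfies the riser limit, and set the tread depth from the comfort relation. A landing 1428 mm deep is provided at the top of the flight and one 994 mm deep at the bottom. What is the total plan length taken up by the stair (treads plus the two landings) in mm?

7982 mm

⌈3906/187⌉ = 21 risers.
R = 3906 ÷ 21 = 186 mm.
Tread T = 650 − 2 × 186 = 278 mm (≥ 230 mm).
Going = (21 − 1) × 278 = 5560 mm.
Enclosure = 5560 + 1428 + 994 = 7982 mm.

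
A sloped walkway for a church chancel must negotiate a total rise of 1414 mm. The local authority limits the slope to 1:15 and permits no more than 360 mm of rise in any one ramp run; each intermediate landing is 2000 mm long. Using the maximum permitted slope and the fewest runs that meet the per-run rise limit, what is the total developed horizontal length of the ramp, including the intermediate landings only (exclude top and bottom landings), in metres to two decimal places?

27.21 m

⌈1414/360⌉ = 4 ramp runs. That means 3 intermediate landings.
Ramp run (horizontal) at 1:15: 1414 × 15 = 21210 mm.
Intermediate landings: 3 × 2000 = 6000 mm.
Total developed length = 21210 + 6000 = 27210 mm.
= 27.21 m.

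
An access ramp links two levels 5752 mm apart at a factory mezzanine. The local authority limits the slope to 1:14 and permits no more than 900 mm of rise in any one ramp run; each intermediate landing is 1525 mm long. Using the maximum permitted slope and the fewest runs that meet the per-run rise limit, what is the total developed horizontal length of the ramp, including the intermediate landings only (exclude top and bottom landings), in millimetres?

⌈5752/900⌉ = 7 ramp runs. That means 6 intermediate landings.
Ramp run (horizontal) at 1:14: 5752 × 14 = 80528 mm.
6 intermediate landings contribute 6 × 1525 = 9150 mm.
Total developed length = 80528 + 9150 = 89678 mm.

89678 mm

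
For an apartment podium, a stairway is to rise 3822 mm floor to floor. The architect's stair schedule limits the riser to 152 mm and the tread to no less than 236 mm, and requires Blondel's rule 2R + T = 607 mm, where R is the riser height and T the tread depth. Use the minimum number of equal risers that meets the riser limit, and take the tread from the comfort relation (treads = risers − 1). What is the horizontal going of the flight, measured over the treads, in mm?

7825 mm

At most 152 each: 3822/152 = 25.14, giving 26 risers.
R = 3822 ÷ 26 = 147 mm.
T = 607 − 2·147 = 313 mm, which satisfies the 236 mm minimum.
Going = (26 − 1) × 313 = 7825 mm.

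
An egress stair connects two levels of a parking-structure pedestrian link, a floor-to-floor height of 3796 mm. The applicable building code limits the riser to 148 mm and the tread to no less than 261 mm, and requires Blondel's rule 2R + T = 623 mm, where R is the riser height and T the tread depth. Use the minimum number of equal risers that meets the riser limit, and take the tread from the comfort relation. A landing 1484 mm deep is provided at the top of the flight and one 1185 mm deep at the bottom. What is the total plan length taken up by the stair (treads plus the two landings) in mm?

10944 mm

At most 148 each: 3796/148 = 25.65, giving 26 risers.
Each riser is 3796/26 = 146 mm (≤ 148 mm).
Tread T = 623 − 2 × 146 = 331 mm (≥ 261 mm).
26 risers give 25 treads; going = 25 × 331 = 8275 mm.
Add landings: 8275 + 1484 + 1185 = 10944 mm.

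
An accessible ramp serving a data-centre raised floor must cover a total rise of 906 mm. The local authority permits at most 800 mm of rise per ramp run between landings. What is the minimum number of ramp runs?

⌈906/800⌉ = 2 ramp runs.

2 runs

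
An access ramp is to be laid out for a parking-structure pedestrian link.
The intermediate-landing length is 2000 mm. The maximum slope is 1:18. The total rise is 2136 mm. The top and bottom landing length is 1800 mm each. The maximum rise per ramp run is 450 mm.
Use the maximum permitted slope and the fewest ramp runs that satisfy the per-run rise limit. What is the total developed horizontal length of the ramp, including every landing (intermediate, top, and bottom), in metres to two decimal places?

50.05 m

2136 / 450 = 4.75, so 5 ramp runs are needed. That means 4 intermediate landings.
Horizontal run for 2136 mm of rise at 1:18 is 2136 × 18 = 38448 mm.
Intermediate landings: 4 × 2000 = 8000 mm.
Top and bottom landings: 2 × 1800 = 3600 mm.
Total = 38448 + 8000 + 3600 = 50048 mm.
= 50.05 m.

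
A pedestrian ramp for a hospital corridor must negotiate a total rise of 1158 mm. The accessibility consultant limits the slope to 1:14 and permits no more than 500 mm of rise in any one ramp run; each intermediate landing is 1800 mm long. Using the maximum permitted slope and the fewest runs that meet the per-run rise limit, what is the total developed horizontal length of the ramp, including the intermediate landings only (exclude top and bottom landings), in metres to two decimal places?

19.81 m

1158 / 500 = 2.32, so 3 ramp runs are needed. That means 2 intermediate landings.
Ramp run (horizontal) at 1:14: 1158 × 14 = 16212 mm.
2 intermediate landings contribute 2 × 1800 = 3600 mm.
Total developed length = 16212 + 3600 = 19812 mm.
= 19.81 m.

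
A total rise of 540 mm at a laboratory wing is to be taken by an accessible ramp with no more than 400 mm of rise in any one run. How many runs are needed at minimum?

2 runs

540 / 400 = 1.350 → round up to 2 ramp runs.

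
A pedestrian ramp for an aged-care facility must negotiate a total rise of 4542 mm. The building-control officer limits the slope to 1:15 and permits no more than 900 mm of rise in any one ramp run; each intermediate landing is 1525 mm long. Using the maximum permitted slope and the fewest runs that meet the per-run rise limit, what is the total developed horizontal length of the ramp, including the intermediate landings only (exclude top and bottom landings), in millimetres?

⌈4542/900⌉ = 6 ramp runs. That means 5 intermediate landings.
Horizontal run for 4542 mm of rise at 1:15 is 4542 × 15 = 68130 mm.
5 intermediate landings contribute 5 × 1525 = 7625 mm.
Developed length = 68130 + 7625 = 75755 mm.

75755 mm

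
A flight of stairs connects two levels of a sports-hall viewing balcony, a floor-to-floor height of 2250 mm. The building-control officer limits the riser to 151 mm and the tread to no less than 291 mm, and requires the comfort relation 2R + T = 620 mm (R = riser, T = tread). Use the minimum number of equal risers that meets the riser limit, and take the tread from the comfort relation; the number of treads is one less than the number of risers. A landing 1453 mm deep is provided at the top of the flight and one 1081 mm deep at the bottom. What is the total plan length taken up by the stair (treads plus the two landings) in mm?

2250 / 151 = 14.90, so 15 risers are needed.
Each riser is 2250/15 = 150 mm (≤ 151 mm).
Tread T = 620 − 2 × 150 = 320 mm (≥ 291 mm).
Treads = 15 − 1 = 14; going = 14 × 320 = 4480 mm.
Enclosure = 4480 + 1453 + 1081 = 7014 mm.

7014 mm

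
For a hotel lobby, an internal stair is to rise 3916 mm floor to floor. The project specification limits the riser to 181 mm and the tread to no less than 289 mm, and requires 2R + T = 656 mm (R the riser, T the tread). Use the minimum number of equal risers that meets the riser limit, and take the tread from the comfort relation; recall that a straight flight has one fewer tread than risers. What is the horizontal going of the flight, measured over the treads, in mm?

3916 / 181 = 21.635 → round up to 22 risers.
Riser R = 3916 / 22 = 178 mm, within the 181 mm limit.
T = 656 − 2·178 = 300 mm, which satisfies the 289 mm minimum.
22 risers give 21 treads; going = 21 × 300 = 6300 mm.

6300 mm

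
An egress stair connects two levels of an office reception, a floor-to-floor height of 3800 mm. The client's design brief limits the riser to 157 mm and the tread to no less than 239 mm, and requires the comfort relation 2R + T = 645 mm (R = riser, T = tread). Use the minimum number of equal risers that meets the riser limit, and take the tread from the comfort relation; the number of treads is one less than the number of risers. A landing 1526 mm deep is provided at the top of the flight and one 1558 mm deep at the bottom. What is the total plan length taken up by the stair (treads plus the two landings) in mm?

11268 mm

3800 / 157 = 24.204 → round up to 25 risers.
Riser R = 3800 / 25 = 152 mm, within the 157 mm limit.
From 2R + T = 645: T = 645 − 304 = 341 mm.
25 risers give 24 treads; going = 24 × 341 = 8184 mm.
Enclosure = 8184 + 1526 + 1558 = 11268 mm.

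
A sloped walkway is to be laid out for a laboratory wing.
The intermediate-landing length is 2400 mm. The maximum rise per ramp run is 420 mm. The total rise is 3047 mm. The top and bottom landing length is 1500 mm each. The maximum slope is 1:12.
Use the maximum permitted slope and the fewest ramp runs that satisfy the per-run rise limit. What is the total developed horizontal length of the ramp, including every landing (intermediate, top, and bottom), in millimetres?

56364 mm

⌈3047/420⌉ = 8 ramp runs. That means 7 intermediate landings.
Ramp run (horizontal) at 1:12: 3047 × 12 = 36564 mm.
Intermediate landings: 7 × 2400 = 16800 mm.
Top and bottom landings: 2 × 1500 = 3000 mm.
Total = 36564 + 16800 + 3000 = 56364 mm.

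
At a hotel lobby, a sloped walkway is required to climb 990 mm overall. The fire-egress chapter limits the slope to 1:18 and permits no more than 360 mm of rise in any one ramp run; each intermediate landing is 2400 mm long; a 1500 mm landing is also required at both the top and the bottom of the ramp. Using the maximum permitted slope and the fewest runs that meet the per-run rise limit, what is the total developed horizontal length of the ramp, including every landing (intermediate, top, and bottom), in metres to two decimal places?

25.62 m

990 / 360 = 2.750 → round up to 3 ramp runs. That means 2 intermediate landings.
Horizontal run for 990 mm of rise at 1:18 is 990 × 18 = 17820 mm.
2 intermediate landings contribute 2 × 2400 = 4800 mm.
Top and bottom landings: 2 × 1500 = 3000 mm.
Total = 17820 + 4800 + 3000 = 25620 mm.
= 25.62 m.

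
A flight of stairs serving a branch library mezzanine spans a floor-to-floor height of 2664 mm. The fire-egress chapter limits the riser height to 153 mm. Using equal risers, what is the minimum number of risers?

18 risers

2664 / 153 = 17.41, so 18 risers are needed.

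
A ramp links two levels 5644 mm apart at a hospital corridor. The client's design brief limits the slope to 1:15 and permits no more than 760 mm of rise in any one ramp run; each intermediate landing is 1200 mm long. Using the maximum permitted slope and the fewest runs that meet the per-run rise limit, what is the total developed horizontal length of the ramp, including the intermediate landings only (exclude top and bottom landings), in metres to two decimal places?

⌈5644/760⌉ = 8 ramp runs. That means 7 intermediate landings.
Horizontal run for 5644 mm of rise at 1:15 is 5644 × 15 = 84660 mm.
7 intermediate landings contribute 7 × 1200 = 8400 mm.
Developed length = 84660 + 8400 = 93060 mm.
= 93.06 m.

93.06 m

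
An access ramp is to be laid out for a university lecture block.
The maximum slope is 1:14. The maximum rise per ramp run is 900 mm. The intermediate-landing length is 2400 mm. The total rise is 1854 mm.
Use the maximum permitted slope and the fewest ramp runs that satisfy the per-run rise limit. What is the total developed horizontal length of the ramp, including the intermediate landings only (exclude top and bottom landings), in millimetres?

⌈1854/900⌉ = 3 ramp runs. That means 2 intermediate landings.
Ramp run (horizontal) at 1:14: 1854 × 14 = 25956 mm.
2 intermediate landings contribute 2 × 2400 = 4800 mm.
Developed length = 25956 + 4800 = 30756 mm.

30756 mm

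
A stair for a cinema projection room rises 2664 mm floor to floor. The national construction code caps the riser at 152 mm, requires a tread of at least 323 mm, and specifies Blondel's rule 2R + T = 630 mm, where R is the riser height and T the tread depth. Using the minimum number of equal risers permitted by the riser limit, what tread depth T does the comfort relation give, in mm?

⌈2664/152⌉ = 18 risers.
R = 2664 ÷ 18 = 148 mm.
T = 630 − 2·148 = 334 mm, which satisfies the 323 mm minimum.

334 mm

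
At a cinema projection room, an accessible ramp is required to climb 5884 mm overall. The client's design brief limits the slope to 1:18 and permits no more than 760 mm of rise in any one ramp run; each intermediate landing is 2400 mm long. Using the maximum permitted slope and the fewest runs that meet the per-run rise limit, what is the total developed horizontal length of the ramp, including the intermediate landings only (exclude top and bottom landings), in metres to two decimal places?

122.71 m

5884 / 760 = 7.742 → round up to 8 ramp runs. That means 7 intermediate landings.
Horizontal run for 5884 mm of rise at 1:18 is 5884 × 18 = 105912 mm.
Intermediate landings: 7 × 2400 = 16800 mm.
Developed length = 105912 + 16800 = 122712 mm.
= 122.71 m.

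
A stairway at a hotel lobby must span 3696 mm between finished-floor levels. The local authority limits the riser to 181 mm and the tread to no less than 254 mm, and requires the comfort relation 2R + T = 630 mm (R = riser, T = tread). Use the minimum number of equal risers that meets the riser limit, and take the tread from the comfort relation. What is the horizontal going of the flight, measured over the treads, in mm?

3696 / 181 = 20.42, so 21 risers are needed.
Riser R = 3696 / 21 = 176 mm, within the 181 mm limit.
From 2R + T = 630: T = 630 − 352 = 278 mm.
Treads = 21 − 1 = 20; going = 20 × 278 = 5560 mm.

5560 mm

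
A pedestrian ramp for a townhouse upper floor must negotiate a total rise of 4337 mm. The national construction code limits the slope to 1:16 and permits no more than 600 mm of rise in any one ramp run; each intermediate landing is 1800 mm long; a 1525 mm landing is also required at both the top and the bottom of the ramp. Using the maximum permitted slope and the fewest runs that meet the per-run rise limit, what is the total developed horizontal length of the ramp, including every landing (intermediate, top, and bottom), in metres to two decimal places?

85.04 m

⌈4337/600⌉ = 8 ramp runs. That means 7 intermediate landings.
Horizontal run for 4337 mm of rise at 1:16 is 4337 × 16 = 69392 mm.
7 intermediate landings contribute 7 × 1800 = 12600 mm.
Top and bottom landings: 2 × 1525 = 3050 mm.
Total = 69392 + 12600 + 3050 = 85042 mm.
= 85.04 m.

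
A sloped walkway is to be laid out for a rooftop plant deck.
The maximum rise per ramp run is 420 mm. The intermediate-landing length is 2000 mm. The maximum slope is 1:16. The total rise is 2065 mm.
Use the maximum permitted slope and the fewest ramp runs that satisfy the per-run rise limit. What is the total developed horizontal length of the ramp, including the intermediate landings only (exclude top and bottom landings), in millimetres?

At most 420 each: 2065/420 = 4.92, giving 5 ramp runs. That means 4 intermediate landings.
Horizontal run for 2065 mm of rise at 1:16 is 2065 × 16 = 33040 mm.
Intermediate landings: 4 × 2000 = 8000 mm.
Developed length = 33040 + 8000 = 41040 mm.

41040 mm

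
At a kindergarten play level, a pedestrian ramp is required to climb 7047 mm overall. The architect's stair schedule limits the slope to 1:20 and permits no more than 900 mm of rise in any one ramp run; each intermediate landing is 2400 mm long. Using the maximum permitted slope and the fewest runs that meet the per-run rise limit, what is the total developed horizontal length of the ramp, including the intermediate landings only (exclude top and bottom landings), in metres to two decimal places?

157.74 m

⌈7047/900⌉ = 8 ramp runs. That means 7 intermediate landings.
Horizontal run for 7047 mm of rise at 1:20 is 7047 × 20 = 140940 mm.
Intermediate landings: 7 × 2400 = 16800 mm.
Developed length = 140940 + 16800 = 157740 mm.
= 157.74 m.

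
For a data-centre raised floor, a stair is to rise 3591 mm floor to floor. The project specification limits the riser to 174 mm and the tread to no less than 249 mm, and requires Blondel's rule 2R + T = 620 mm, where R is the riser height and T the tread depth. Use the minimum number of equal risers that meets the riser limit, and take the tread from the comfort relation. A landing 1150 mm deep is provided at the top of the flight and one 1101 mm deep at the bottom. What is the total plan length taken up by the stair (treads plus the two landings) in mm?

3591 / 174 = 20.64, so 21 risers are needed.
Riser R = 3591 / 21 = 171 mm, within the 174 mm limit.
From 2R + T = 620: T = 620 − 342 = 278 mm.
21 risers give 20 treads; going = 20 × 278 = 5560 mm.
Add landings: 5560 + 1150 + 1101 = 7811 mm.

7811 mm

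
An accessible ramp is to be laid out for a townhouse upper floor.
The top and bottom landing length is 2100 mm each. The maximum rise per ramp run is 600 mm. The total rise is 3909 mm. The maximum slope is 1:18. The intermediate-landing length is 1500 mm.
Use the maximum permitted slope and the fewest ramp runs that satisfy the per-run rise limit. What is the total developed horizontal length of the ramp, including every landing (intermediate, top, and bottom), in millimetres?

⌈3909/600⌉ = 7 ramp runs. That means 6 intermediate landings.
Horizontal run for 3909 mm of rise at 1:18 is 3909 × 18 = 70362 mm.
6 intermediate landings contribute 6 × 1500 = 9000 mm.
Top and bottom landings: 2 × 2100 = 4200 mm.
Total = 70362 + 9000 + 4200 = 83562 mm.

83562 mm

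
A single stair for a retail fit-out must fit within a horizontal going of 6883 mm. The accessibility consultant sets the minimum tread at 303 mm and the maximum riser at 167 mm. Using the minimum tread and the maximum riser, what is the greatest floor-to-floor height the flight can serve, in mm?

6883 / 303 = 22.72, so 22 treads fit.
Risers = treads + 1 = 23.
Maximum height = 23 × 167 = 3841 mm.

3841 mm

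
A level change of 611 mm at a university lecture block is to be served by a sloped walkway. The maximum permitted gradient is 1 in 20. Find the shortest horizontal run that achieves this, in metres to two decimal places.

12.22 m

At 1:20 the run is 20 × 611 = 12220 mm.
12220 mm = 12.22 m.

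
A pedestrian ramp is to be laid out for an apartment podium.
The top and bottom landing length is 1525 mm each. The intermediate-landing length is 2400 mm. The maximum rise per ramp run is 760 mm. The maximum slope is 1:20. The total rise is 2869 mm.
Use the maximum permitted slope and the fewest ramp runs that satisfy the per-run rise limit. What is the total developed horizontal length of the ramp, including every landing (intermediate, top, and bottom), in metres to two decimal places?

2869 / 760 = 3.775 → round up to 4 ramp runs. That means 3 intermediate landings.
Horizontal run for 2869 mm of rise at 1:20 is 2869 × 20 = 57380 mm.
Intermediate landings: 3 × 2400 = 7200 mm.
Top and bottom landings: 2 × 1525 = 3050 mm.
Total = 57380 + 7200 + 3050 = 67630 mm.
= 67.63 m.

67.63 m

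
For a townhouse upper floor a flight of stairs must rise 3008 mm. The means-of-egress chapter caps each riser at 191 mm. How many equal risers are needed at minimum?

16 risers

3008 / 191 = 15.749 → round up to 16 risers.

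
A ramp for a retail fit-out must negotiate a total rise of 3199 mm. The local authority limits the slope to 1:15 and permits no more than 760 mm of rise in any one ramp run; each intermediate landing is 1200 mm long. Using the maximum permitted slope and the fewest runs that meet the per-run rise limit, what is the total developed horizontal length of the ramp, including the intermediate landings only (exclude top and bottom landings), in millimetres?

3199 / 760 = 4.209 → round up to 5 ramp runs. That means 4 intermediate landings.
Horizontal run for 3199 mm of rise at 1:15 is 3199 × 15 = 47985 mm.
4 intermediate landings contribute 4 × 1200 = 4800 mm.
Developed length = 47985 + 4800 = 52785 mm.

52785 mm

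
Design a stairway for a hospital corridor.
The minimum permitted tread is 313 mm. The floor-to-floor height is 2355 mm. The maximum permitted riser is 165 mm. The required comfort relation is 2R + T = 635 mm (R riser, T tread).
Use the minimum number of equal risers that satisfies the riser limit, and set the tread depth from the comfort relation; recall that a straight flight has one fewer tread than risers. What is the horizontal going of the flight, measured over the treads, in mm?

At most 165 each: 2355/165 = 14.27, giving 15 risers.
R = 2355 ÷ 15 = 157 mm.
T = 635 − 2·157 = 321 mm, which satisfies the 313 mm minimum.
15 risers give 14 treads; going = 14 × 321 = 4494 mm.

4494 mm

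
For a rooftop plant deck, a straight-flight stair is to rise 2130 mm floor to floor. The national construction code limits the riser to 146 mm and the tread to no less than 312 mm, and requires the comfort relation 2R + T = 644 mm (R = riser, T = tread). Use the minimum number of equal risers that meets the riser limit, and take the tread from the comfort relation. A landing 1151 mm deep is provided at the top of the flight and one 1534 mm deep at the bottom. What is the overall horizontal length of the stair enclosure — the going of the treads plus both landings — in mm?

7725 mm

⌈2130/146⌉ = 15 risers.
R = 2130 ÷ 15 = 142 mm.
From 2R + T = 644: T = 644 − 284 = 360 mm.
Treads = 15 − 1 = 14; going = 14 × 360 = 5040 mm.
Add landings: 5040 + 1151 + 1534 = 7725 mm.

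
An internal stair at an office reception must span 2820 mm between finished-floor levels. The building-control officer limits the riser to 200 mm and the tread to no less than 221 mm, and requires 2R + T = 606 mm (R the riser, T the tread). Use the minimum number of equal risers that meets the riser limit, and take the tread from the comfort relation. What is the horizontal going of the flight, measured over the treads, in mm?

3220 mm

2820 / 200 = 14.100 → round up to 15 risers.
Each riser is 2820/15 = 188 mm (≤ 200 mm).
From 2R + T = 606: T = 606 − 376 = 230 mm.
Treads = 15 − 1 = 14; going = 14 × 230 = 3220 mm.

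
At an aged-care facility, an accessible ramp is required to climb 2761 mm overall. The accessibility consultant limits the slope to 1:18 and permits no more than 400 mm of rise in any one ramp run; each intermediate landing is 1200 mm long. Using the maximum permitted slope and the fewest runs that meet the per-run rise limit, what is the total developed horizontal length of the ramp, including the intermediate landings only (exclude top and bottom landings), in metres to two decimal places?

2761 / 400 = 6.902 → round up to 7 ramp runs. That means 6 intermediate landings.
Ramp run (horizontal) at 1:18: 2761 × 18 = 49698 mm.
6 intermediate landings contribute 6 × 1200 = 7200 mm.
Developed length = 49698 + 7200 = 56898 mm.
= 56.90 m.

56.90 m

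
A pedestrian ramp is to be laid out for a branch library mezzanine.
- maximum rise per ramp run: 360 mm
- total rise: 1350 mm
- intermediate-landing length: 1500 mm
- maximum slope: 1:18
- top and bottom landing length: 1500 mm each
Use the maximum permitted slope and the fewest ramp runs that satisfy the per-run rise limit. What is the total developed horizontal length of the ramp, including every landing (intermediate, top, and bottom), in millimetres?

31800 mm

⌈1350/360⌉ = 4 ramp runs. That means 3 intermediate landings.
Horizontal run for 1350 mm of rise at 1:18 is 1350 × 18 = 24300 mm.
Intermediate landings: 3 × 1500 = 4500 mm.
Top and bottom landings: 2 × 1500 = 3000 mm.
Total = 24300 + 4500 + 3000 = 31800 mm.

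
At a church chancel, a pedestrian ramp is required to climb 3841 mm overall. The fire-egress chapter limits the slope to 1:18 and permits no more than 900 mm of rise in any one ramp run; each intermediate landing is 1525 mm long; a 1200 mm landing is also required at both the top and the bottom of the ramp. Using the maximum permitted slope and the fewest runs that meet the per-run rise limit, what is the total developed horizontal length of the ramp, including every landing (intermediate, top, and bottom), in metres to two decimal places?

77.64 m

3841 / 900 = 4.268 → round up to 5 ramp runs. That means 4 intermediate landings.
Horizontal run for 3841 mm of rise at 1:18 is 3841 × 18 = 69138 mm.
Intermediate landings: 4 × 1525 = 6100 mm.
Top and bottom landings: 2 × 1200 = 2400 mm.
Total = 69138 + 6100 + 2400 = 77638 mm.
= 77.64 m.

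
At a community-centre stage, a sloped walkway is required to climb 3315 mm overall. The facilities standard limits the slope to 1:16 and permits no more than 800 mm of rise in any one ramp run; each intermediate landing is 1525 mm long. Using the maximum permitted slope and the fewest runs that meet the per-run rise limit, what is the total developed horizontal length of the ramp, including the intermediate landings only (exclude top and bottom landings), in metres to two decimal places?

⌈3315/800⌉ = 5 ramp runs. That means 4 intermediate landings.
Horizontal run for 3315 mm of rise at 1:16 is 3315 × 16 = 53040 mm.
Intermediate landings: 4 × 1525 = 6100 mm.
Developed length = 53040 + 6100 = 59140 mm.
= 59.14 m.

59.14 m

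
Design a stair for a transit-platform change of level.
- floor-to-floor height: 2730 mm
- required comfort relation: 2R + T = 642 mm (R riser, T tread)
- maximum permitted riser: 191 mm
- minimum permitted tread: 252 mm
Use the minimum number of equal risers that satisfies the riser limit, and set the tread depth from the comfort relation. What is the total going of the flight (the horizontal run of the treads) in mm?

At most 191 each: 2730/191 = 14.29, giving 15 risers.
R = 2730 ÷ 15 = 182 mm.
From 2R + T = 642: T = 642 − 364 = 278 mm.
15 risers give 14 treads; going = 14 × 278 = 3892 mm.

3892 mm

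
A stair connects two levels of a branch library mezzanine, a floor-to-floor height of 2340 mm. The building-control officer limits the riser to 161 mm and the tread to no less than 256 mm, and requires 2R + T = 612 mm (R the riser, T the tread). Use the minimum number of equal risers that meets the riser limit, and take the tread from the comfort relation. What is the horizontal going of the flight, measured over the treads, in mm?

4200 mm

⌈2340/161⌉ = 15 risers.
Riser R = 2340 / 15 = 156 mm, within the 161 mm limit.
From 2R + T = 612: T = 612 − 312 = 300 mm.
Treads = 15 − 1 = 14; going = 14 × 300 = 4200 mm.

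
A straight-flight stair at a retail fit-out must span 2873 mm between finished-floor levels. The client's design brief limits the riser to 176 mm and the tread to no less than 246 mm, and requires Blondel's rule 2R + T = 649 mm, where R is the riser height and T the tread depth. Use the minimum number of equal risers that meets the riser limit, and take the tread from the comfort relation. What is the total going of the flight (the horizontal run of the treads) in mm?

4976 mm

⌈2873/176⌉ = 17 risers.
R = 2873 ÷ 17 = 169 mm.
Tread T = 649 − 2 × 169 = 311 mm (≥ 246 mm).
17 risers give 16 treads; going = 16 × 311 = 4976 mm.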